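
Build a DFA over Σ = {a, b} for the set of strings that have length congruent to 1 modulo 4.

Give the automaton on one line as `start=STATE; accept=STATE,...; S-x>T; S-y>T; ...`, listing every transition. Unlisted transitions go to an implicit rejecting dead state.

start=q0; accept=q1; q0-a>q1; q0-b>q1; q1-a>q2; q1-b>q2; q2-a>q3; q2-b>q3; q3-a>q0; q3-b>q0

Count input length modulo 4: every symbol advances one step around the cycle q0 → q1 → q2 → q3 → q0. Accept at q1.
        a   b  
>  q0   q1  q1 
 * q1   q2  q2 
   q2   q3  q3 
   q3   q0  q0 
(> = start, * = accepting)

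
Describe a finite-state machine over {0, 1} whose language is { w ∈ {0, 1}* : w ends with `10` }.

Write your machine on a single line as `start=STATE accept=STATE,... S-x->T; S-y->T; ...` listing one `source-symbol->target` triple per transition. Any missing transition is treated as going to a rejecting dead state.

Let each state record the length of the longest suffix of the input read so far that is also a prefix of `10`. q1 means the last symbol is `1`; q2 means the last 2 symbols are `10`. Accept only at q2, where the string currently ends in `10`.
        0   1  
>  q0   q0  q1 
   q1   q2  q1 
 * q2   q0  q1 
(> = start, * = accepting)

start=q0; accept=q2; q0-0->q0; q0-1->q1; q1-0->q2; q1-1->q1; q2-0->q0; q2-1->q1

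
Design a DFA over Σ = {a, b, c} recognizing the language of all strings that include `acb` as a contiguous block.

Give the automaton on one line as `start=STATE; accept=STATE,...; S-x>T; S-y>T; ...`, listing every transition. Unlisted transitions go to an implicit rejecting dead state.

start=q0; accept=q3; q0-a>q1; q0-b>q0; q0-c>q0; q1-a>q1; q1-b>q0; q1-c>q2; q2-a>q1; q2-b>q3; q2-c>q0; q3-a>q3; q3-b>q3; q3-c>q3

Track how much of `acb` has been matched so far: state q0 is no progress, q3 is the absorbing accept state reached once `acb` has occurred. Intermediate states record partial matches; on a mismatch, fall back to the longest reusable overlap.
A 4-state machine:
        a   b   c  
>  q0   q1  q0  q0 
   q1   q1  q0  q2 
   q2   q1  q3  q0 
 * q3   q3  q3  q3 
(> = start, * = accepting)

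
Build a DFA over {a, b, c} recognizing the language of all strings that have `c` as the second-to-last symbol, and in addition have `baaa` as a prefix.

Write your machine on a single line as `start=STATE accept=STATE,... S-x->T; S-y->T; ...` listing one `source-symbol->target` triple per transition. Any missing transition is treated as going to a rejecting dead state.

Run two small machines in parallel and take their product. One (13 states) tracks the last 2 symbols read; the other (6 states) tracks whether the input so far still matches the prefix `baaa`. Each combined state is a pair, one component from each; accept when both components accept.
24 states suffice.
          a    b    c  
>  q0     q1   q2   q3 
   q1     q4   q5   q6 
   q2     q7   q8   q9 
   q3    q10  q11  q12 
   q4     q4   q5   q6 
   q5    q13   q8   q9 
   q6    q10  q11  q12 
   q7    q14   q5   q6 
   q8    q13   q8   q9 
   q9    q10  q11  q12 
   q10    q4   q5   q6 
   q11   q13   q8   q9 
   q12   q10  q11  q12 
   q13    q4   q5   q6 
   q14   q15   q5   q6 
   q15   q15  q16  q17 
   q16   q18  q19  q20 
   q17   q21  q22  q23 
   q18   q15  q16  q17 
   q19   q18  q19  q20 
   q20   q21  q22  q23 
 * q21   q15  q16  q17 
 * q22   q18  q19  q20 
 * q23   q21  q22  q23 
(> = start, * = accepting)

start=q0; accept=q21,q22,q23; q0-a->q1; q0-b->q2; q0-c->q3; q1-a->q4; q1-b->q5; q1-c->q6; q2-a->q7; q2-b->q8; q2-c->q9; q3-a->q10; q3-b->q11; q3-c->q12; q4-a->q4; q4-b->q5; q4-c->q6; q5-a->q13; q5-b->q8; q5-c->q9; q6-a->q10; q6-b->q11; q6-c->q12; q7-a->q14; q7-b->q5; q7-c->q6; q8-a->q13; q8-b->q8; q8-c->q9; q9-a->q10; q9-b->q11; q9-c->q12; q10-a->q4; q10-b->q5; q10-c->q6; q11-a->q13; q11-b->q8; q11-c->q9; q12-a->q10; q12-b->q11; q12-c->q12; q13-a->q4; q13-b->q5; q13-c->q6; q14-a->q15; q14-b->q5; q14-c->q6; q15-a->q15; q15-b->q16; q15-c->q17; q16-a->q18; q16-b->q19; q16-c->q20; q17-a->q21; q17-b->q22; q17-c->q23; q18-a->q15; q18-b->q16; q18-c->q17; q19-a->q18; q19-b->q19; q19-c->q20; q20-a->q21; q20-b->q22; q20-c->q23; q21-a->q15; q21-b->q16; q21-c->q17; q22-a->q18; q22-b->q19; q22-c->q20; q23-a->q21; q23-b->q22; q23-c->q23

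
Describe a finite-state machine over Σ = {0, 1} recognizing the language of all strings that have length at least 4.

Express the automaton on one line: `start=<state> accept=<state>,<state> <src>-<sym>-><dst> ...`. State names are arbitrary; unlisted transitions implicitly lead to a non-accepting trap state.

We only need to distinguish lengths 0, 1, …, 4, and '>4'. Chain A → B → C → D → E → F on every symbol, with F looping. Accepting states: {E, F}.
With 6 states:
       0  1 
>  A   B  B 
   B   C  C 
   C   D  D 
   D   E  E 
 * E   F  F 
 * F   F  F 
(> = start, * = accepting)

start=A accept=E,F A-0->B A-1->B B-0->C B-1->C C-0->D C-1->D D-0->E D-1->E E-0->F E-1->F F-0->F F-1->F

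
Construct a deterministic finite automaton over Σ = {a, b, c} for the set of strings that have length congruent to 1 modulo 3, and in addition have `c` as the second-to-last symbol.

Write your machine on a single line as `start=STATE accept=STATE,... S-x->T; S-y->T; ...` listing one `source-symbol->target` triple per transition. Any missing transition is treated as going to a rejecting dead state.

Handle the two conditions separately and then intersect. One (3 states) tracks the input length modulo 3; the other (13 states) tracks the last 2 symbols read. Each combined state is a pair, one component from each; accept when both components accept. Minimizing collapses redundant product states.
A 5-state machine:
        a   b   c  
>  s0   s1  s1  s1 
   s1   s2  s2  s2 
   s2   s0  s0  s3 
   s3   s4  s4  s4 
 * s4   s2  s2  s2 
(> = start, * = accepting)

start=s0; accept=s4; s0-a->s1; s0-b->s1; s0-c->s1; s1-a->s2; s1-b->s2; s1-c->s2; s2-a->s0; s2-b->s0; s2-c->s3; s3-a->s4; s3-b->s4; s3-c->s4; s4-a->s2; s4-b->s2; s4-c->s2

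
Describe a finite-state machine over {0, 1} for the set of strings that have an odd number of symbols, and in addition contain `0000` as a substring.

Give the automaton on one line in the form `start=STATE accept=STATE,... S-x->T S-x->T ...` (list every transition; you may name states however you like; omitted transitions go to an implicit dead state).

start=A accept=J A-0->B A-1->C B-0->D B-1->A C-0->E C-1->A D-0->F D-1->C E-0->G E-1->C F-0->H F-1->A G-0->I G-1->A H-0->J H-1->J I-0->J I-1->C J-0->H J-1->H

Run two small machines in parallel and take their product. The first has 2 states tracking the input length modulo 2; the second has 5 states tracking whether and how much of `0000` has been seen. A product state is a pair (one from each), accepting exactly when both do.
With 10 states:
       0  1 
>  A   B  C 
   B   D  A 
   C   E  A 
   D   F  C 
   E   G  C 
   F   H  A 
   G   I  A 
   H   J  J 
   I   J  C 
 * J   H  H 
(> = start, * = accepting)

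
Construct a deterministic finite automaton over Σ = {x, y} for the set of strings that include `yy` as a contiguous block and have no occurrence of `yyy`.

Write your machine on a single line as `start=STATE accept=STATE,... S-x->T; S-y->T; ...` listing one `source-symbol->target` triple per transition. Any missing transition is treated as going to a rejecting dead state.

start=S0; accept=S2,S3,S5; S0-x->S0; S0-y->S1; S1-x->S0; S1-y->S2; S2-x->S3; S2-y->S4; S3-x->S3; S3-y->S5; S4-x->S4; S4-y->S4; S5-x->S3; S5-y->S2

Build one automaton per condition and run them in lockstep. One (3 states) tracks whether and how much of `yy` has been seen; the other (4 states) tracks partial matches of the forbidden pattern `yyy`. Each combined state is a pair, one component from each; accept when both components accept.
With 6 states:
        x   y  
>  S0   S0  S1 
   S1   S0  S2 
 * S2   S3  S4 
 * S3   S3  S5 
   S4   S4  S4 
 * S5   S3  S2 
(> = start, * = accepting)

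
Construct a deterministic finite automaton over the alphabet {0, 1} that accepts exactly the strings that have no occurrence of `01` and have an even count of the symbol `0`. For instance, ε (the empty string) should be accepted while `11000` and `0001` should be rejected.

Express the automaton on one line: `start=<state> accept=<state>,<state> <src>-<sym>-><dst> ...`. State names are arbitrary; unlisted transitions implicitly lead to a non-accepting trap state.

start=q0 accept=q0,q2 q0-0->q1 q0-1->q0 q1-0->q2 q1-1->q3 q2-0->q1 q2-1->q3 q3-0->q3 q3-1->q3

Build one automaton per condition and run them in lockstep. One (3 states) tracks partial matches of the forbidden pattern `01`; the other (2 states) tracks the count of `0`s modulo 2. Each combined state is a pair, one component from each; accept when both components accept. Minimizing collapses redundant product states.
A 4-state machine:
        0   1  
>* q0   q1  q0 
   q1   q2  q3 
 * q2   q1  q3 
   q3   q3  q3 
(> = start, * = accepting)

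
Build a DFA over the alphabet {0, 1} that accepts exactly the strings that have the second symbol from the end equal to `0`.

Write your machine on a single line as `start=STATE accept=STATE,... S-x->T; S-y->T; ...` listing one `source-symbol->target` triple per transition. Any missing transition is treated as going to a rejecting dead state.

A DFA must remember the last 2 symbols (since which symbol is second-to-last isn't known until the input ends). Use one state per possible window of the last ≤2 symbols; accept from those whose window starts with `0`.
7 states suffice.
       0  1 
>  A   B  C 
   B   D  E 
   C   F  G 
 * D   D  E 
 * E   F  G 
   F   D  E 
   G   F  G 
(> = start, * = accepting)

start=A; accept=D,E; A-0->B; A-1->C; B-0->D; B-1->E; C-0->F; C-1->G; D-0->D; D-1->E; E-0->F; E-1->G; F-0->D; F-1->E; G-0->F; G-1->G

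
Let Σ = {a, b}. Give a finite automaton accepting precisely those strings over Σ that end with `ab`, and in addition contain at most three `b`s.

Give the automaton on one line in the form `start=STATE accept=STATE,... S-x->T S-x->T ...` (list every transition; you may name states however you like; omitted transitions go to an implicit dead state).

start=s0 accept=s3,s6,s9 s0-a->s1 s0-b->s2 s1-a->s1 s1-b->s3 s2-a->s4 s2-b->s5 s3-a->s4 s3-b->s5 s4-a->s4 s4-b->s6 s5-a->s7 s5-b->s8 s6-a->s7 s6-b->s8 s7-a->s7 s7-b->s9 s8-a->s8 s8-b->s8 s9-a->s8 s9-b->s8

Handle the two conditions separately and then intersect. The first has 3 states tracking how much of the suffix `ab` has currently been matched; the second has 5 states tracking the count of `b`s, saturating at 4. A product state is a pair (one from each), accepting exactly when both do. Minimizing collapses redundant product states.
A 10-state machine:
        a   b  
>  s0   s1  s2 
   s1   s1  s3 
   s2   s4  s5 
 * s3   s4  s5 
   s4   s4  s6 
   s5   s7  s8 
 * s6   s7  s8 
   s7   s7  s9 
   s8   s8  s8 
 * s9   s8  s8 
(> = start, * = accepting)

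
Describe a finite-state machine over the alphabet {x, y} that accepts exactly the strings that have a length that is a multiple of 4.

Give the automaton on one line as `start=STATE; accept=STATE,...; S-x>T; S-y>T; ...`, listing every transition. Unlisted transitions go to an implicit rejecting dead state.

start=S0; accept=S0; S0-x>S1; S0-y>S1; S1-x>S2; S1-y>S2; S2-x>S3; S2-y>S3; S3-x>S0; S3-y>S0

Count input length modulo 4: every symbol advances one step around the cycle S0 → S1 → S2 → S3 → S0. Accept at S0.
A 4-state machine:
        x   y  
>* S0   S1  S1 
   S1   S2  S2 
   S2   S3  S3 
   S3   S0  S0 
(> = start, * = accepting)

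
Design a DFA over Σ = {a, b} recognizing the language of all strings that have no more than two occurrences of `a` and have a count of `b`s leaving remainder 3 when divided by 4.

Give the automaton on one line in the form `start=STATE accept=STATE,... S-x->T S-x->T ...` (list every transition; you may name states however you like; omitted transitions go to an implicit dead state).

Run two small machines in parallel and take their product. One (4 states) tracks the count of `a`s, saturating at 3; the other (4 states) tracks the count of `b`s modulo 4. Each combined state is a pair, one component from each; accept when both components accept.
A 16-state machine:
          a    b  
>  s0     s1   s2 
   s1     s3   s4 
   s2     s4   s5 
   s3     s6   s7 
   s4     s7   s8 
   s5     s8   s9 
   s6     s6  s10 
   s7    s10  s11 
   s8    s11  s12 
 * s9    s12   s0 
   s10   s10  s13 
   s11   s13  s14 
 * s12   s14   s1 
   s13   s13  s15 
 * s14   s15   s3 
   s15   s15   s6 
(> = start, * = accepting)

start=s0 accept=s9,s12,s14 s0-a->s1 s0-b->s2 s1-a->s3 s1-b->s4 s2-a->s4 s2-b->s5 s3-a->s6 s3-b->s7 s4-a->s7 s4-b->s8 s5-a->s8 s5-b->s9 s6-a->s6 s6-b->s10 s7-a->s10 s7-b->s11 s8-a->s11 s8-b->s12 s9-a->s12 s9-b->s0 s10-a->s10 s10-b->s13 s11-a->s13 s11-b->s14 s12-a->s14 s12-b->s1 s13-a->s13 s13-b->s15 s14-a->s15 s14-b->s3 s15-a->s15 s15-b->s6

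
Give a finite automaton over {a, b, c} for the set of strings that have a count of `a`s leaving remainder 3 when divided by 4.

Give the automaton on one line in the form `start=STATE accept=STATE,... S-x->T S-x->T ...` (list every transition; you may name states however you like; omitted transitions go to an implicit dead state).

Keep the running count of `a`s modulo 4: each `a` advances along the cycle S0 → S1 → S2 → S3 → S0 while other symbols loop. Accept at S3.
4 states suffice.
        a   b   c  
>  S0   S1  S0  S0 
   S1   S2  S1  S1 
   S2   S3  S2  S2 
 * S3   S0  S3  S3 
(> = start, * = accepting)

start=S0 accept=S3 S0-a->S1 S0-b->S0 S0-c->S0 S1-a->S2 S1-b->S1 S1-c->S1 S2-a->S3 S2-b->S2 S2-c->S2 S3-a->S0 S3-b->S3 S3-c->S3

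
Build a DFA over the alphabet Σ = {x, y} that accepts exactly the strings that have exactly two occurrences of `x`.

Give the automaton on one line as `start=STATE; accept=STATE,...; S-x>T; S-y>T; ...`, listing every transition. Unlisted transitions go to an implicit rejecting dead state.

start=A; accept=C; A-x>B; A-y>A; B-x>C; B-y>B; C-x>D; C-y>C; D-x>D; D-y>D

Count `x`s, saturating at 3: states A through C mean 0 through 2 `x`s seen; D means more than 2. Each `x` increments (capped at D); other symbols loop. Accept from {C}.
With 4 states:
       x  y 
>  A   B  A 
   B   C  B 
 * C   D  C 
   D   D  D 
(> = start, * = accepting)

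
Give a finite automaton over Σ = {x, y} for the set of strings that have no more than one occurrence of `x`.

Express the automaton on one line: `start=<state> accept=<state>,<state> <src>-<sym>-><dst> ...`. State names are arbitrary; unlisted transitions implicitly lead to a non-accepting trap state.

start=S0 accept=S0,S1 S0-x->S1 S0-y->S0 S1-x->S2 S1-y->S1 S2-x->S2 S2-y->S2

Count `x`s, saturating at 2: state S0 means no `x` yet, S1 means one `x` seen, S2 means more than one. Each `x` increments (capped at S2); other symbols loop. Accept from {S0, S1}.
With 3 states:
        x   y  
>* S0   S1  S0 
 * S1   S2  S1 
   S2   S2  S2 
(> = start, * = accepting)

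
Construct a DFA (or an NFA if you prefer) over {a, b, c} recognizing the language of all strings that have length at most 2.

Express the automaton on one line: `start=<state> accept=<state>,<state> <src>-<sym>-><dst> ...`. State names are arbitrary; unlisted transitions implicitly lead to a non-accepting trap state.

start=q0 accept=q0,q1,q2 q0-a->q1 q0-b->q1 q0-c->q1 q1-a->q2 q1-b->q2 q1-c->q2 q2-a->q3 q2-b->q3 q2-c->q3 q3-a->q3 q3-b->q3 q3-c->q3

Count input length up to 3: every symbol moves from q0 toward q3, which means 'more than 2' and absorbs. Accept from {q0, q1, q2}.
With 4 states:
        a   b   c  
>* q0   q1  q1  q1 
 * q1   q2  q2  q2 
 * q2   q3  q3  q3 
   q3   q3  q3  q3 
(> = start, * = accepting)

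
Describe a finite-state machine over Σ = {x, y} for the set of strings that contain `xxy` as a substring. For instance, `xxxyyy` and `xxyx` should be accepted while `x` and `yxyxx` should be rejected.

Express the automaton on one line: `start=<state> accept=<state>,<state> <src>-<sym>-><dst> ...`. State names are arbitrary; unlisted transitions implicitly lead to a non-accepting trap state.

States S0..S2 record the length of the longest prefix of `xxy` that matches the current input suffix. Reaching S3 means `xxy` has been seen, and we stay there forever. Accept from S3.
4 states suffice.
        x   y  
>  S0   S1  S0 
   S1   S2  S0 
   S2   S2  S3 
 * S3   S3  S3 
(> = start, * = accepting)

start=S0 accept=S3 S0-x->S1 S0-y->S0 S1-x->S2 S1-y->S0 S2-x->S2 S2-y->S3 S3-x->S3 S3-y->S3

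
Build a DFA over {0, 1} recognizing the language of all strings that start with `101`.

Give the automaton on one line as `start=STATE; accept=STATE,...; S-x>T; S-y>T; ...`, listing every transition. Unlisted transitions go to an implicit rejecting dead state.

start=q0; accept=q3; q0-0>q4; q0-1>q1; q1-0>q2; q1-1>q4; q2-0>q4; q2-1>q3; q3-0>q3; q3-1>q3; q4-0>q4; q4-1>q4

Walk along `101` while the input agrees: from q0 take `1` to q1, and so on. Any deviation drops to the rejecting sink q4. Once q3 is reached the prefix is confirmed and every continuation is accepted.
A 5-state machine:
        0   1  
>  q0   q4  q1 
   q1   q2  q4 
   q2   q4  q3 
 * q3   q3  q3 
   q4   q4  q4 
(> = start, * = accepting)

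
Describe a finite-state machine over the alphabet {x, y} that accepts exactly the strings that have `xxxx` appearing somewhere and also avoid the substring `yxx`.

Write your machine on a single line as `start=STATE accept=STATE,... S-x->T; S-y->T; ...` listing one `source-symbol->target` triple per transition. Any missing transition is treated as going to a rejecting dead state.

Handle the two conditions separately and then intersect. The first has 5 states tracking whether and how much of `xxxx` has been seen; the second has 4 states tracking partial matches of the forbidden pattern `yxx`. A product state is a pair (one from each), accepting exactly when both do.
          x    y  
>  S0     S1   S2 
   S1     S3   S2 
   S2     S4   S2 
   S3     S5   S2 
   S4     S6   S2 
   S5     S7   S2 
   S6     S8   S9 
 * S7     S7  S10 
   S8    S11   S9 
   S9    S12   S9 
 * S10   S13  S10 
   S11   S11  S11 
   S12    S6   S9 
 * S13   S11  S10 
(> = start, * = accepting)

start=S0; accept=S7,S10,S13; S0-x->S1; S0-y->S2; S1-x->S3; S1-y->S2; S2-x->S4; S2-y->S2; S3-x->S5; S3-y->S2; S4-x->S6; S4-y->S2; S5-x->S7; S5-y->S2; S6-x->S8; S6-y->S9; S7-x->S7; S7-y->S10; S8-x->S11; S8-y->S9; S9-x->S12; S9-y->S9; S10-x->S13; S10-y->S10; S11-x->S11; S11-y->S11; S12-x->S6; S12-y->S9; S13-x->S11; S13-y->S10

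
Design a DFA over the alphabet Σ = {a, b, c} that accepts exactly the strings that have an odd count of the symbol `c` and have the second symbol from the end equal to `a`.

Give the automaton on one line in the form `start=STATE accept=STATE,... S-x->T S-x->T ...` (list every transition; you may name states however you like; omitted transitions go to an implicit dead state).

start=S0 accept=S3,S5 S0-a->S1 S0-b->S0 S0-c->S2 S1-a->S1 S1-b->S0 S1-c->S3 S2-a->S4 S2-b->S2 S2-c->S0 S3-a->S4 S3-b->S2 S3-c->S0 S4-a->S5 S4-b->S3 S4-c->S0 S5-a->S5 S5-b->S3 S5-c->S0

Run two small machines in parallel and take their product. The first has 2 states tracking the count of `c`s modulo 2; the second has 13 states tracking the last 2 symbols read. A product state is a pair (one from each), accepting exactly when both do. Equivalent product states are then merged.
A 6-state machine:
        a   b   c  
>  S0   S1  S0  S2 
   S1   S1  S0  S3 
   S2   S4  S2  S0 
 * S3   S4  S2  S0 
   S4   S5  S3  S0 
 * S5   S5  S3  S0 
(> = start, * = accepting)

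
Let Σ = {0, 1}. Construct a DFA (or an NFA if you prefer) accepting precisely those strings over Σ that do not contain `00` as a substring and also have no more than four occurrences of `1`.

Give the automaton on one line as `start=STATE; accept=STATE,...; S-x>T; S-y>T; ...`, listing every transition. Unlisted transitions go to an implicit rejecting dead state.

Handle the two conditions separately and then intersect. One (3 states) tracks partial matches of the forbidden pattern `00`; the other (6 states) tracks the count of `1`s, saturating at 5. Each combined state is a pair, one component from each; accept when both components accept.
18 states suffice.
       0  1 
>* A   B  C 
 * B   D  C 
 * C   E  F 
   D   D  G 
 * E   G  F 
 * F   H  I 
   G   G  J 
 * H   J  I 
 * I   K  L 
   J   J  M 
 * K   M  L 
 * L   N  O 
   M   M  P 
 * N   P  O 
   O   Q  O 
   P   P  R 
   Q   R  O 
   R   R  R 
(> = start, * = accepting)

start=A; accept=A,B,C,E,F,H,I,K,L,N; A-0>B; A-1>C; B-0>D; B-1>C; C-0>E; C-1>F; D-0>D; D-1>G; E-0>G; E-1>F; F-0>H; F-1>I; G-0>G; G-1>J; H-0>J; H-1>I; I-0>K; I-1>L; J-0>J; J-1>M; K-0>M; K-1>L; L-0>N; L-1>O; M-0>M; M-1>P; N-0>P; N-1>O; O-0>Q; O-1>O; P-0>P; P-1>R; Q-0>R; Q-1>O; R-0>R; R-1>R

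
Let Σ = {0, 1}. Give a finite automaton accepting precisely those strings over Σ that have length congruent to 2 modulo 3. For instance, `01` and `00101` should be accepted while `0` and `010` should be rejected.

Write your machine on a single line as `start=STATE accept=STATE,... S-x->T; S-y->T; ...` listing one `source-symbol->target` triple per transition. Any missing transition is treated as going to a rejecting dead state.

start=q0; accept=q2; q0-0->q1; q0-1->q1; q1-0->q2; q1-1->q2; q2-0->q0; q2-1->q0

Only the length mod 3 matters, so use a 3-cycle: from any state, every input symbol moves to the next state, wrapping q2 back to q0. Mark q2 accepting.
        0   1  
>  q0   q1  q1 
   q1   q2  q2 
 * q2   q0  q0 
(> = start, * = accepting)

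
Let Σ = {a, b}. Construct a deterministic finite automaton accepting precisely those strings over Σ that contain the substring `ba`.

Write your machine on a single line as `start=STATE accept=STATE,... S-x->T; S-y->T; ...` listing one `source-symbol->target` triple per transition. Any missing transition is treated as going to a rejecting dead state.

start=S0; accept=S2; S0-a->S0; S0-b->S1; S1-a->S2; S1-b->S1; S2-a->S2; S2-b->S2

States S0..S1 record the length of the longest prefix of `ba` that matches the current input suffix. Reaching S2 means `ba` has been seen, and we stay there forever. Accept from S2.
        a   b  
>  S0   S0  S1 
   S1   S2  S1 
 * S2   S2  S2 
(> = start, * = accepting)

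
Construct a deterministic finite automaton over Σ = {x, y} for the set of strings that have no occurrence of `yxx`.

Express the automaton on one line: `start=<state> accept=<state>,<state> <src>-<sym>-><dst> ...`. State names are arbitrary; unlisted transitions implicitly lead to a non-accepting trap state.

Track partial matches of the forbidden pattern `yxx`. State s3 is a dead state reached once `yxx` has occurred; every other state accepts. s0 means no part of `yxx` is currently matched.
A 4-state machine:
        x   y  
>* s0   s0  s1 
 * s1   s2  s1 
 * s2   s3  s1 
   s3   s3  s3 
(> = start, * = accepting)

start=s0 accept=s0,s1,s2 s0-x->s0 s0-y->s1 s1-x->s2 s1-y->s1 s2-x->s3 s2-y->s1 s3-x->s3 s3-y->s3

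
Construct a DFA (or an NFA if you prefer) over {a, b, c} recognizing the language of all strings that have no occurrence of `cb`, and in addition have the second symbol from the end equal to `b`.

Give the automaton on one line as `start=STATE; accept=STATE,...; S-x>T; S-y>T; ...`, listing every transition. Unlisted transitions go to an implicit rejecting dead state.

start=q0; accept=q3,q4,q5; q0-a>q0; q0-b>q1; q0-c>q2; q1-a>q3; q1-b>q4; q1-c>q5; q2-a>q0; q2-b>q6; q2-c>q2; q3-a>q0; q3-b>q1; q3-c>q2; q4-a>q3; q4-b>q4; q4-c>q5; q5-a>q0; q5-b>q6; q5-c>q2; q6-a>q6; q6-b>q6; q6-c>q6

Run two small machines in parallel and take their product. The first has 3 states tracking partial matches of the forbidden pattern `cb`; the second has 13 states tracking the last 2 symbols read. A product state is a pair (one from each), accepting exactly when both do. After merging equivalent states the machine shrinks.
        a   b   c  
>  q0   q0  q1  q2 
   q1   q3  q4  q5 
   q2   q0  q6  q2 
 * q3   q0  q1  q2 
 * q4   q3  q4  q5 
 * q5   q0  q6  q2 
   q6   q6  q6  q6 
(> = start, * = accepting)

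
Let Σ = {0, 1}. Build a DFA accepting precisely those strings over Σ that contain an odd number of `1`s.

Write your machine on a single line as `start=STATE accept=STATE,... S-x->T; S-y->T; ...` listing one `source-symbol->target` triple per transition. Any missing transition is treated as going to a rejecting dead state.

Keep the running count of `1`s modulo 2: each `1` advances along the cycle A → B → A while other symbols loop. Accept at B.
With 2 states:
       0  1 
>  A   A  B 
 * B   B  A 
(> = start, * = accepting)

start=A; accept=B; A-0->A; A-1->B; B-0->B; B-1->A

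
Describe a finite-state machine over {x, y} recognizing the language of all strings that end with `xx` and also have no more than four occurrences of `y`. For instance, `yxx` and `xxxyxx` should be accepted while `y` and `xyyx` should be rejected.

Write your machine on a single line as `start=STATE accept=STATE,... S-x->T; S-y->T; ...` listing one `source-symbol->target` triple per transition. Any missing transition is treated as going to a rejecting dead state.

start=A; accept=D,G,J,M,P; A-x->B; A-y->C; B-x->D; B-y->C; C-x->E; C-y->F; D-x->D; D-y->C; E-x->G; E-y->F; F-x->H; F-y->I; G-x->G; G-y->F; H-x->J; H-y->I; I-x->K; I-y->L; J-x->J; J-y->I; K-x->M; K-y->L; L-x->N; L-y->O; M-x->M; M-y->L; N-x->P; N-y->O; O-x->Q; O-y->O; P-x->P; P-y->O; Q-x->R; Q-y->O; R-x->R; R-y->O

Handle the two conditions separately and then intersect. One (3 states) tracks how much of the suffix `xx` has currently been matched; the other (6 states) tracks the count of `y`s, saturating at 5. Each combined state is a pair, one component from each; accept when both components accept.
An 18-state machine:
       x  y 
>  A   B  C 
   B   D  C 
   C   E  F 
 * D   D  C 
   E   G  F 
   F   H  I 
 * G   G  F 
   H   J  I 
   I   K  L 
 * J   J  I 
   K   M  L 
   L   N  O 
 * M   M  L 
   N   P  O 
   O   Q  O 
 * P   P  O 
   Q   R  O 
   R   R  O 
(> = start, * = accepting)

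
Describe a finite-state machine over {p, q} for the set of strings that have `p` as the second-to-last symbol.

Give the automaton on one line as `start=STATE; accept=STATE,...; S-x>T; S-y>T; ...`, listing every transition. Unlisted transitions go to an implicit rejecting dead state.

start=S0; accept=S3,S4; S0-p>S1; S0-q>S2; S1-p>S3; S1-q>S4; S2-p>S5; S2-q>S6; S3-p>S3; S3-q>S4; S4-p>S5; S4-q>S6; S5-p>S3; S5-q>S4; S6-p>S5; S6-q>S6

A DFA must remember the last 2 symbols (since which symbol is second-to-last isn't known until the input ends). Use one state per possible window of the last ≤2 symbols; accept from those whose window starts with `p`.
        p   q  
>  S0   S1  S2 
   S1   S3  S4 
   S2   S5  S6 
 * S3   S3  S4 
 * S4   S5  S6 
   S5   S3  S4 
   S6   S5  S6 
(> = start, * = accepting)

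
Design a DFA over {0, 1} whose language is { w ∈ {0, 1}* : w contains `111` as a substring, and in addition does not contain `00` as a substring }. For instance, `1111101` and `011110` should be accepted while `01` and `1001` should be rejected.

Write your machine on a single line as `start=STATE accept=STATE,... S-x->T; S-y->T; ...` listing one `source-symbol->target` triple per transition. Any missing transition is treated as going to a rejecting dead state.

Build one automaton per condition and run them in lockstep. The first has 4 states tracking whether and how much of `111` has been seen; the second has 3 states tracking partial matches of the forbidden pattern `00`. A product state is a pair (one from each), accepting exactly when both do. Minimizing collapses redundant product states.
With 7 states:
        0   1  
>  S0   S1  S2 
   S1   S3  S2 
   S2   S1  S4 
   S3   S3  S3 
   S4   S1  S5 
 * S5   S6  S5 
 * S6   S3  S5 
(> = start, * = accepting)

start=S0; accept=S5,S6; S0-0->S1; S0-1->S2; S1-0->S3; S1-1->S2; S2-0->S1; S2-1->S4; S3-0->S3; S3-1->S3; S4-0->S1; S4-1->S5; S5-0->S6; S5-1->S5; S6-0->S3; S6-1->S5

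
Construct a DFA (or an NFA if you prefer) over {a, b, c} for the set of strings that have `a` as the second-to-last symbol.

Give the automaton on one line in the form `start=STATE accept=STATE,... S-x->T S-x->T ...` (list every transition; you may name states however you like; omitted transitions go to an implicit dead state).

start=q0 accept=q4,q5,q6 q0-a->q1 q0-b->q2 q0-c->q3 q1-a->q4 q1-b->q5 q1-c->q6 q2-a->q7 q2-b->q8 q2-c->q9 q3-a->q10 q3-b->q11 q3-c->q12 q4-a->q4 q4-b->q5 q4-c->q6 q5-a->q7 q5-b->q8 q5-c->q9 q6-a->q10 q6-b->q11 q6-c->q12 q7-a->q4 q7-b->q5 q7-c->q6 q8-a->q7 q8-b->q8 q8-c->q9 q9-a->q10 q9-b->q11 q9-c->q12 q10-a->q4 q10-b->q5 q10-c->q6 q11-a->q7 q11-b->q8 q11-c->q9 q12-a->q10 q12-b->q11 q12-c->q12

A DFA must remember the last 2 symbols (since which symbol is second-to-last isn't known until the input ends). Use one state per possible window of the last ≤2 symbols; accept from those whose window starts with `a`.
With 13 states:
          a    b    c  
>  q0     q1   q2   q3 
   q1     q4   q5   q6 
   q2     q7   q8   q9 
   q3    q10  q11  q12 
 * q4     q4   q5   q6 
 * q5     q7   q8   q9 
 * q6    q10  q11  q12 
   q7     q4   q5   q6 
   q8     q7   q8   q9 
   q9    q10  q11  q12 
   q10    q4   q5   q6 
   q11    q7   q8   q9 
   q12   q10  q11  q12 
(> = start, * = accepting)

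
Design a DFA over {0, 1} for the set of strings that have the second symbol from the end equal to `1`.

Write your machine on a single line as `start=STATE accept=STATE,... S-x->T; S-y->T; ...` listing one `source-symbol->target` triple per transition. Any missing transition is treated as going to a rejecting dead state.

Because acceptance depends on a position counted from the end, the machine has to buffer the most recent 2 symbols. Make each state the string of the last up-to-2 symbols read; on input `x` shift the window left and append `x`. Accept when the buffered window has length 2 and begins with `1`.
7 states suffice.
       0  1 
>  A   B  C 
   B   D  E 
   C   F  G 
   D   D  E 
   E   F  G 
 * F   D  E 
 * G   F  G 
(> = start, * = accepting)

start=A; accept=F,G; A-0->B; A-1->C; B-0->D; B-1->E; C-0->F; C-1->G; D-0->D; D-1->E; E-0->F; E-1->G; F-0->D; F-1->E; G-0->F; G-1->G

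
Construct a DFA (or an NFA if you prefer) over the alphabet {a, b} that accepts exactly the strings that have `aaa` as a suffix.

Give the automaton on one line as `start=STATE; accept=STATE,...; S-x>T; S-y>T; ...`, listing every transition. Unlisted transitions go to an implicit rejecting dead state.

Remember how much of `aaa` the current input suffix matches. State q0 means no match yet; q1 means the last symbol is `a`; q2 means the last 2 symbols are `aa`; q3 means the last 3 symbols are `aaa`. Only q3 accepts. On a mismatch, fall back to the longest proper suffix that is still a prefix of `aaa`.
With 4 states:
        a   b  
>  q0   q1  q0 
   q1   q2  q0 
   q2   q3  q0 
 * q3   q3  q0 
(> = start, * = accepting)

start=q0; accept=q3; q0-a>q1; q0-b>q0; q1-a>q2; q1-b>q0; q2-a>q3; q2-b>q0; q3-a>q3; q3-b>q0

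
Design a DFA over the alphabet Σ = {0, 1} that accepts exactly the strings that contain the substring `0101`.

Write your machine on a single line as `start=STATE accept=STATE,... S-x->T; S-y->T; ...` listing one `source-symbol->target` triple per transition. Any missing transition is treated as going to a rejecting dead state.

States A..D record the length of the longest prefix of `0101` that matches the current input suffix. Reaching E means `0101` has been seen, and we stay there forever. Accept from E.
5 states suffice.
       0  1 
>  A   B  A 
   B   B  C 
   C   D  A 
   D   B  E 
 * E   E  E 
(> = start, * = accepting)

start=A; accept=E; A-0->B; A-1->A; B-0->B; B-1->C; C-0->D; C-1->A; D-0->B; D-1->E; E-0->E; E-1->E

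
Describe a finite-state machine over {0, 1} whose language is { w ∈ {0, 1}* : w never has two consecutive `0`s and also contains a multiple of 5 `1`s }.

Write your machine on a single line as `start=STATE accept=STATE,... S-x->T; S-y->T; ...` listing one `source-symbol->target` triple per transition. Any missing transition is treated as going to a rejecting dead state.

Handle the two conditions separately and then intersect. One (3 states) tracks partial matches of the forbidden pattern `00`; the other (5 states) tracks the count of `1`s modulo 5. Each combined state is a pair, one component from each; accept when both components accept.
With 15 states:
          0    1  
>* s0     s1   s2 
 * s1     s3   s2 
   s2     s4   s5 
   s3     s3   s6 
   s4     s6   s5 
   s5     s7   s8 
   s6     s6   s9 
   s7     s9   s8 
   s8    s10  s11 
   s9     s9  s12 
   s10   s12  s11 
   s11   s13   s0 
   s12   s12  s14 
   s13   s14   s0 
   s14   s14   s3 
(> = start, * = accepting)

start=s0; accept=s0,s1; s0-0->s1; s0-1->s2; s1-0->s3; s1-1->s2; s2-0->s4; s2-1->s5; s3-0->s3; s3-1->s6; s4-0->s6; s4-1->s5; s5-0->s7; s5-1->s8; s6-0->s6; s6-1->s9; s7-0->s9; s7-1->s8; s8-0->s10; s8-1->s11; s9-0->s9; s9-1->s12; s10-0->s12; s10-1->s11; s11-0->s13; s11-1->s0; s12-0->s12; s12-1->s14; s13-0->s14; s13-1->s0; s14-0->s14; s14-1->s3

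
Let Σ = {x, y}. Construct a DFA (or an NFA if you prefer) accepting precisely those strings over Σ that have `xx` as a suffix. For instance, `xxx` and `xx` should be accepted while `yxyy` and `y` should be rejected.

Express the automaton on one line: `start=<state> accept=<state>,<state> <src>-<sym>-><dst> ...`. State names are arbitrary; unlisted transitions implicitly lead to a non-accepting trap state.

Remember how much of `xx` the current input suffix matches. State q0 means no match yet; q1 means the last symbol is `x`; q2 means the last 2 symbols are `xx`. Only q2 accepts. On a mismatch, fall back to the longest proper suffix that is still a prefix of `xx`.
With 3 states:
        x   y  
>  q0   q1  q0 
   q1   q2  q0 
 * q2   q2  q0 
(> = start, * = accepting)

start=q0 accept=q2 q0-x->q1 q0-y->q0 q1-x->q2 q1-y->q0 q2-x->q2 q2-y->q0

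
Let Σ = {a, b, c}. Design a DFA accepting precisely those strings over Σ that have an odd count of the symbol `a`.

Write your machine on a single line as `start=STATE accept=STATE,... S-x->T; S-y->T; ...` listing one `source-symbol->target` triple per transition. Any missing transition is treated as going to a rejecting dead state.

Keep the running count of `a`s modulo 2: each `a` advances along the cycle q0 → q1 → q0 while other symbols loop. Accept at q1.
        a   b   c  
>  q0   q1  q0  q0 
 * q1   q0  q1  q1 
(> = start, * = accepting)

start=q0; accept=q1; q0-a->q1; q0-b->q0; q0-c->q0; q1-a->q0; q1-b->q1; q1-c->q1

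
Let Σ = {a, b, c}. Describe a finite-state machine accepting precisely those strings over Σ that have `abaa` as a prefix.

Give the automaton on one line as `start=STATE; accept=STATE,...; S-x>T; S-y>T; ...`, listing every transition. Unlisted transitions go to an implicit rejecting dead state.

start=q0; accept=q4; q0-a>q1; q0-b>q5; q0-c>q5; q1-a>q5; q1-b>q2; q1-c>q5; q2-a>q3; q2-b>q5; q2-c>q5; q3-a>q4; q3-b>q5; q3-c>q5; q4-a>q4; q4-b>q4; q4-c>q4; q5-a>q5; q5-b>q5; q5-c>q5

Walk along `abaa` while the input agrees: from q0 take `a` to q1, and so on. Any deviation drops to the rejecting sink q5. Once q4 is reached the prefix is confirmed and every continuation is accepted.
With 6 states:
        a   b   c  
>  q0   q1  q5  q5 
   q1   q5  q2  q5 
   q2   q3  q5  q5 
   q3   q4  q5  q5 
 * q4   q4  q4  q4 
   q5   q5  q5  q5 
(> = start, * = accepting)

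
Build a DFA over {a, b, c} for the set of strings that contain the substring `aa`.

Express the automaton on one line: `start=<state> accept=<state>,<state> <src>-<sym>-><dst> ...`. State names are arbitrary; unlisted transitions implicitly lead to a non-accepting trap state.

Track how much of `aa` has been matched so far: state q0 is no progress, q2 is the absorbing accept state reached once `aa` has occurred. Intermediate states record partial matches; on a mismatch, fall back to the longest reusable overlap.
A 3-state machine:
        a   b   c  
>  q0   q1  q0  q0 
   q1   q2  q0  q0 
 * q2   q2  q2  q2 
(> = start, * = accepting)

start=q0 accept=q2 q0-a->q1 q0-b->q0 q0-c->q0 q1-a->q2 q1-b->q0 q1-c->q0 q2-a->q2 q2-b->q2 q2-c->q2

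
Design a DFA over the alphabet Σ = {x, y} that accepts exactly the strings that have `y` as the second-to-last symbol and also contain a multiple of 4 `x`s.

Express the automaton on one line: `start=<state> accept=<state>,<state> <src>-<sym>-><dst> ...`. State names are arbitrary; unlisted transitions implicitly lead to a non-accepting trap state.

start=q0 accept=q4,q7 q0-x->q1 q0-y->q2 q1-x->q3 q1-y->q1 q2-x->q1 q2-y->q4 q3-x->q5 q3-y->q3 q4-x->q1 q4-y->q4 q5-x->q0 q5-y->q6 q6-x->q7 q6-y->q6 q7-x->q1 q7-y->q2

Build one automaton per condition and run them in lockstep. The first has 7 states tracking the last 2 symbols read; the second has 4 states tracking the count of `x`s modulo 4. A product state is a pair (one from each), accepting exactly when both do. Minimizing collapses redundant product states.
        x   y  
>  q0   q1  q2 
   q1   q3  q1 
   q2   q1  q4 
   q3   q5  q3 
 * q4   q1  q4 
   q5   q0  q6 
   q6   q7  q6 
 * q7   q1  q2 
(> = start, * = accepting)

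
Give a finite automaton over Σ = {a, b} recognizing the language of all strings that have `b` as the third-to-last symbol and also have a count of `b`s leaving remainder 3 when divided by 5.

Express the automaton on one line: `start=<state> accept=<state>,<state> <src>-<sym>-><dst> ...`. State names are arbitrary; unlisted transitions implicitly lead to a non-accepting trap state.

start=s0 accept=s6,s9,s10,s14 s0-a->s0 s0-b->s1 s1-a->s2 s1-b->s3 s2-a->s2 s2-b->s4 s3-a->s5 s3-b->s6 s4-a->s5 s4-b->s7 s5-a->s8 s5-b->s9 s6-a->s10 s6-b->s11 s7-a->s10 s7-b->s11 s8-a->s8 s8-b->s12 s9-a->s13 s9-b->s11 s10-a->s14 s10-b->s11 s11-a->s11 s11-b->s0 s12-a->s13 s12-b->s11 s13-a->s14 s13-b->s11 s14-a->s15 s14-b->s11 s15-a->s15 s15-b->s11

Run two small machines in parallel and take their product. The first has 15 states tracking the last 3 symbols read; the second has 5 states tracking the count of `b`s modulo 5. A product state is a pair (one from each), accepting exactly when both do. Equivalent product states are then merged.
16 states suffice.
          a    b  
>  s0     s0   s1 
   s1     s2   s3 
   s2     s2   s4 
   s3     s5   s6 
   s4     s5   s7 
   s5     s8   s9 
 * s6    s10  s11 
   s7    s10  s11 
   s8     s8  s12 
 * s9    s13  s11 
 * s10   s14  s11 
   s11   s11   s0 
   s12   s13  s11 
   s13   s14  s11 
 * s14   s15  s11 
   s15   s15  s11 
(> = start, * = accepting)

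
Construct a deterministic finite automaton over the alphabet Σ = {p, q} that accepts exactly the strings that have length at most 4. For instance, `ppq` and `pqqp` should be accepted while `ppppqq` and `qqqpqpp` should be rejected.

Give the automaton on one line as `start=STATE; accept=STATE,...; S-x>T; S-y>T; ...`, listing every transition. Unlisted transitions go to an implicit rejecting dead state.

We only need to distinguish lengths 0, 1, …, 4, and '>4'. Chain s0 → s1 → s2 → s3 → s4 → s5 on every symbol, with s5 looping. Accepting states: {s0, s1, s2, s3, s4}.
With 6 states:
        p   q  
>* s0   s1  s1 
 * s1   s2  s2 
 * s2   s3  s3 
 * s3   s4  s4 
 * s4   s5  s5 
   s5   s5  s5 
(> = start, * = accepting)

start=s0; accept=s0,s1,s2,s3,s4; s0-p>s1; s0-q>s1; s1-p>s2; s1-q>s2; s2-p>s3; s2-q>s3; s3-p>s4; s3-q>s4; s4-p>s5; s4-q>s5; s5-p>s5; s5-q>s5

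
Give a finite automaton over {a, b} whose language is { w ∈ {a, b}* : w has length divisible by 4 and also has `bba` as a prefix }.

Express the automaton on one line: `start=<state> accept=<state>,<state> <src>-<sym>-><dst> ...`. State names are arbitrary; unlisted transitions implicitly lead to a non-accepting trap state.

start=S0 accept=S5 S0-a->S1 S0-b->S2 S1-a->S1 S1-b->S1 S2-a->S1 S2-b->S3 S3-a->S4 S3-b->S1 S4-a->S5 S4-b->S5 S5-a->S6 S5-b->S6 S6-a->S7 S6-b->S7 S7-a->S4 S7-b->S4

Run two small machines in parallel and take their product. The first has 4 states tracking the input length modulo 4; the second has 5 states tracking whether the input so far still matches the prefix `bba`. A product state is a pair (one from each), accepting exactly when both do. Minimizing collapses redundant product states.
8 states suffice.
        a   b  
>  S0   S1  S2 
   S1   S1  S1 
   S2   S1  S3 
   S3   S4  S1 
   S4   S5  S5 
 * S5   S6  S6 
   S6   S7  S7 
   S7   S4  S4 
(> = start, * = accepting)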